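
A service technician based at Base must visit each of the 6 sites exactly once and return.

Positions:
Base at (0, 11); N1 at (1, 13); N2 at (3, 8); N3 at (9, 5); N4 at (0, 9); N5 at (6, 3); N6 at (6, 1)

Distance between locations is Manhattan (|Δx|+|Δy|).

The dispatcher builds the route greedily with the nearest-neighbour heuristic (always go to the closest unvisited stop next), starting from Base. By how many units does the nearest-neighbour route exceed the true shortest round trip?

10 longer than the optimal tour.

From Base: N4=2, N1=3, N2=6, N5=14, N3=15, N6=16 → choose N4 (2).
From N4: N2=4, N1=5, N5=12, N3=13, N6=14 → choose N2 (4).
From N2: N1=7, N5=8, N3=9, N6=10 → choose N1 (7).
From N1: N5=15, N3=16, N6=17 → choose N5 (15).
From N5: N6=2, N3=5 → choose N6 (2).
From N6: N3=7 → choose N3 (7).
NN route Base → N4 → N2 → N1 → N5 → N6 → N3 → Base costs 52.
Optimal: Base → N1 → N2 → N3 → N5 → N6 → N4 → Base costs 42 (by enumerating all 360 distinct tours).
Excess = 52 − 42 = 10.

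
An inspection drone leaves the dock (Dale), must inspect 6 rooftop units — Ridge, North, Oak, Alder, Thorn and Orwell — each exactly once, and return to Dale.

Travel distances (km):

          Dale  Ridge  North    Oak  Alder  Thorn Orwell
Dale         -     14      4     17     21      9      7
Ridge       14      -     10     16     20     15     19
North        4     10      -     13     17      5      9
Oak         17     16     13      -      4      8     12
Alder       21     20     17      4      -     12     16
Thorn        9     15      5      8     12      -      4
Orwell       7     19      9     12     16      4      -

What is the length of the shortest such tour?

57 km — the shortest possible round trip.

Dale → Ridge → North → Oak → Alder → Thorn → Orwell → Dale: 14+10+13+4+12+4+7 = 64
Dale → Ridge → North → Oak → Alder → Orwell → Thorn → Dale: 14+10+13+4+16+4+9 = 70
Dale → Ridge → North → Oak → Thorn → Alder → Orwell → Dale: 14+10+13+8+12+16+7 = 80
Dale → Ridge → North → Oak → Thorn → Orwell → Alder → Dale: 14+10+13+8+4+16+21 = 86
Dale → Ridge → North → Oak → Orwell → Alder → Thorn → Dale: 14+10+13+12+16+12+9 = 86
Dale → Ridge → North → Oak → Orwell → Thorn → Alder → Dale: 14+10+13+12+4+12+21 = 86
Dale → Ridge → North → Alder → Oak → Thorn → Orwell → Dale: 14+10+17+4+8+4+7 = 64
Dale → Ridge → North → Alder → Oak → Orwell → Thorn → Dale: 14+10+17+4+12+4+9 = 70
… (352 more)
Dale → North → Ridge → Oak → Alder → Thorn → Orwell → Dale: 4+10+16+4+12+4+7 = 57  ← best
The minimum is 57.
One optimal route: Dale → North → Ridge → Oak → Alder → Thorn → Orwell → Dale (or its reverse).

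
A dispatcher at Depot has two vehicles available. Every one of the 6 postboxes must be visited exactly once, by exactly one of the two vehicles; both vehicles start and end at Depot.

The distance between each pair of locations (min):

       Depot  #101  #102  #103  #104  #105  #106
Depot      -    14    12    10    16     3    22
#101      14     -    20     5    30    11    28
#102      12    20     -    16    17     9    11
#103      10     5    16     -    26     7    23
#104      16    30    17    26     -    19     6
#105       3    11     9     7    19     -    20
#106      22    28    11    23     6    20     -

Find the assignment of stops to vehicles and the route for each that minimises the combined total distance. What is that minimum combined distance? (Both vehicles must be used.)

74 min — the smallest possible combined total.

Check every non-empty split of the stops between the two vehicles; for each half take its own optimal tour:
  {#101} + {#102, #103, #104, #105, #106}: 28 + 59 = 87
  {#102} + {#101, #103, #104, #105, #106}: 24 + 64 = 88
  {#101, #102} + {#103, #104, #105, #106}: 46 + 55 = 101
  {#103} + {#101, #102, #104, #105, #106}: 20 + 67 = 87
  {#101, #103} + {#102, #104, #105, #106}: 29 + 45 = 74
  {#102, #103} + {#101, #104, #105, #106}: 38 + 64 = 102
  … (31 splits in total)
Best: vehicle 1 Depot → #101 → #103 → Depot = 29; vehicle 2 Depot → #104 → #106 → #102 → #105 → Depot = 45; combined 74.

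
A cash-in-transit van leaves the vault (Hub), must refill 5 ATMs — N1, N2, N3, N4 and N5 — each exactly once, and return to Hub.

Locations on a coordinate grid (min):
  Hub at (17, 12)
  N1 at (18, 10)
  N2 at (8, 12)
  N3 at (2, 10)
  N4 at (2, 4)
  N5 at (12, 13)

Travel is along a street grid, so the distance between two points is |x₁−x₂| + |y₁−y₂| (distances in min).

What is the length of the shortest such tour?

Minimum total distance: 50 min.

With 5 stops there are 5!/2 = 60 distinct round trips (a route and its reverse cost the same).
Hub→N1→N2→N3→N4→N5→Hub: 3+12+8+6+19+6 = 54
Hub→N1→N2→N3→N5→N4→Hub: 3+12+8+13+19+23 = 78
Hub→N1→N2→N4→N3→N5→Hub: 3+12+14+6+13+6 = 54
Hub→N1→N2→N4→N5→N3→Hub: 3+12+14+19+13+17 = 78
Hub→N1→N2→N5→N3→N4→Hub: 3+12+5+13+6+23 = 62
Hub→N1→N2→N5→N4→N3→Hub: 3+12+5+19+6+17 = 62
Hub→N1→N3→N2→N4→N5→Hub: 3+16+8+14+19+6 = 66
Hub→N1→N3→N2→N5→N4→Hub: 3+16+8+5+19+23 = 74
Hub→N1→N3→N4→N2→N5→Hub: 3+16+6+14+5+6 = 50
Hub→N1→N3→N4→N5→N2→Hub: 3+16+6+19+5+9 = 58
Hub→N1→N3→N5→N2→N4→Hub: 3+16+13+5+14+23 = 74
Hub→N1→N3→N5→N4→N2→Hub: 3+16+13+19+14+9 = 74
Hub→N1→N4→N2→N3→N5→Hub: 3+22+14+8+13+6 = 66
Hub→N1→N4→N2→N5→N3→Hub: 3+22+14+5+13+17 = 74
… (46 more)
The minimum is 50.
One optimal route: Hub → N1 → N3 → N4 → N2 → N5 → Hub (or its reverse).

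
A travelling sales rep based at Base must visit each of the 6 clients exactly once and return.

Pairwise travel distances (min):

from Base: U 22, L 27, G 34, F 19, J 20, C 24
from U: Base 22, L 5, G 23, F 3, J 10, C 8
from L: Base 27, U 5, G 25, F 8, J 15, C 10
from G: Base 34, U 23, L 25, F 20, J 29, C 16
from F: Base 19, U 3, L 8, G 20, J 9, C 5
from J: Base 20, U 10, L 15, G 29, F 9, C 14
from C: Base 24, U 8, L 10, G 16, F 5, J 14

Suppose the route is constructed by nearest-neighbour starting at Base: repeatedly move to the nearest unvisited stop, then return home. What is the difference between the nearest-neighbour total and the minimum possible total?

From Base: F=19, J=20, U=22, C=24, L=27, G=34 → choose F (19).
From F: U=3, C=5, L=8, J=9, G=20 → choose U (3).
From U: L=5, C=8, J=10, G=23 → choose L (5).
From L: C=10, J=15, G=25 → choose C (10).
From C: J=14, G=16 → choose J (14).
From J: G=29 → choose G (29).
NN route Base → F → U → L → C → J → G → Base costs 114.
Optimal: Base → G → C → L → U → F → J → Base costs 97 (by enumerating all 360 distinct tours).
Excess = 114 − 97 = 17.

Excess over optimum: 17 min.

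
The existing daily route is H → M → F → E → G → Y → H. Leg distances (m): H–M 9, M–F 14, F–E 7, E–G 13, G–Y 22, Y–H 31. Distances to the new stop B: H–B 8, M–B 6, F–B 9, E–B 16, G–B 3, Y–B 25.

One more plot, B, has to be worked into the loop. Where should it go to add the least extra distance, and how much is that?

+1 m — insert B between M and F.

Insertion cost between consecutive stops i–j is d(i,B) + d(B,j) − d(i,j):
  between H and M: 8 + 6 − 9 = 5
  between M and F: 6 + 9 − 14 = 1
  between F and E: 9 + 16 − 7 = 18
  between E and G: 16 + 3 − 13 = 6
  between G and Y: 3 + 25 − 22 = 6
  between Y and H: 25 + 8 − 31 = 2
Cheapest insertion is between M and F, adding 1.
New total = 96 + 1 = 97.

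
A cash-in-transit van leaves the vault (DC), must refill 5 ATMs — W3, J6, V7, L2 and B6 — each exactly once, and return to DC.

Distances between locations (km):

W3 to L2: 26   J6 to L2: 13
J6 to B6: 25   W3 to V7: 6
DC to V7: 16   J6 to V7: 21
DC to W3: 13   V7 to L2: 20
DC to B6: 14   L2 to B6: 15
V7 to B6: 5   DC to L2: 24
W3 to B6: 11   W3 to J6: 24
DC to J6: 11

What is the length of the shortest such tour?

With 5 stops there are 5!/2 = 60 distinct round trips (a route and its reverse cost the same).
DC-W3-J6-V7-L2-B6-DC: 13+24+21+20+15+14 = 107
DC-W3-J6-V7-B6-L2-DC: 13+24+21+5+15+24 = 102
DC-W3-J6-L2-V7-B6-DC: 13+24+13+20+5+14 = 89
DC-W3-J6-L2-B6-V7-DC: 13+24+13+15+5+16 = 86
DC-W3-J6-B6-V7-L2-DC: 13+24+25+5+20+24 = 111
DC-W3-J6-B6-L2-V7-DC: 13+24+25+15+20+16 = 113
DC-W3-V7-J6-L2-B6-DC: 13+6+21+13+15+14 = 82
DC-W3-V7-J6-B6-L2-DC: 13+6+21+25+15+24 = 104
DC-W3-V7-L2-J6-B6-DC: 13+6+20+13+25+14 = 91
DC-W3-V7-L2-B6-J6-DC: 13+6+20+15+25+11 = 90
DC-W3-V7-B6-J6-L2-DC: 13+6+5+25+13+24 = 86
DC-W3-V7-B6-L2-J6-DC: 13+6+5+15+13+11 = 63
DC-W3-L2-J6-V7-B6-DC: 13+26+13+21+5+14 = 92
DC-W3-L2-J6-B6-V7-DC: 13+26+13+25+5+16 = 98
… (46 more)
The minimum is 63.
One optimal route: DC → W3 → V7 → B6 → L2 → J6 → DC (or its reverse).

63 km — the shortest possible round trip.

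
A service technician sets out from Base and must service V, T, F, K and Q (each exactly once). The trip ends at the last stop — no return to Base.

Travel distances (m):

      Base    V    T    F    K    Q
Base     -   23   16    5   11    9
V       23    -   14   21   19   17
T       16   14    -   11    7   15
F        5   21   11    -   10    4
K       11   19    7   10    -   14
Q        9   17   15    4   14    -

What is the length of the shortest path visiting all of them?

There are 5! = 120 possible orderings.
Base - V - T - F - K - Q: 23+14+11+10+14 = 72
Base - V - T - F - Q - K: 23+14+11+4+14 = 66
Base - V - T - K - F - Q: 23+14+7+10+4 = 58
Base - V - T - K - Q - F: 23+14+7+14+4 = 62
Base - V - T - Q - F - K: 23+14+15+4+10 = 66
Base - V - T - Q - K - F: 23+14+15+14+10 = 76
Base - V - F - T - K - Q: 23+21+11+7+14 = 76
Base - V - F - T - Q - K: 23+21+11+15+14 = 84
Base - V - F - K - T - Q: 23+21+10+7+15 = 76
Base - V - F - K - Q - T: 23+21+10+14+15 = 83
Base - V - F - Q - T - K: 23+21+4+15+7 = 70
Base - V - F - Q - K - T: 23+21+4+14+7 = 69
Base - V - K - T - F - Q: 23+19+7+11+4 = 64
Base - V - K - T - Q - F: 23+19+7+15+4 = 68
… (106 more)
Base - F - Q - K - T - V: 5+4+14+7+14 = 44  ← best
The minimum is 44.
One shortest path: Base → F → Q → K → T → V.

Shortest open route: 44 m.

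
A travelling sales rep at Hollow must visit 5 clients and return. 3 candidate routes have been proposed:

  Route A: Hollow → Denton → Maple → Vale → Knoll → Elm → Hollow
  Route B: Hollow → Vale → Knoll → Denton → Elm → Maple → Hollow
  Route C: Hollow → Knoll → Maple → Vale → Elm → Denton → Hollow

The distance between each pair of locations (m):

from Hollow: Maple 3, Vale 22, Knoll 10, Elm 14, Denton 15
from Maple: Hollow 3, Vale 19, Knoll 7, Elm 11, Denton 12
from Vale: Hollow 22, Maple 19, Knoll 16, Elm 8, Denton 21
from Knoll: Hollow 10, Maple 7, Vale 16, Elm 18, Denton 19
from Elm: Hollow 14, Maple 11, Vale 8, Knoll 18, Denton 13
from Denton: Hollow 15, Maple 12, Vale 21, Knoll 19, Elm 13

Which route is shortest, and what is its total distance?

Route A: 15 + 12 + 19 + 16 + 18 + 14 = 94
Route B: 22 + 16 + 19 + 13 + 11 + 3 = 84
Route C: 10 + 7 + 19 + 8 + 13 + 15 = 72

72 m — Route C is the shortest.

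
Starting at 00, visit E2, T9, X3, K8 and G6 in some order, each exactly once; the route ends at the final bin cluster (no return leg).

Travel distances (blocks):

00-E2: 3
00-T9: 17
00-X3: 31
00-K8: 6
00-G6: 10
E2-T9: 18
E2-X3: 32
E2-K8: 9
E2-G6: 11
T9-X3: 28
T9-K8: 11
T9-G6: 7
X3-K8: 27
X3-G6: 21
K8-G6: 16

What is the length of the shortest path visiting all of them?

There are 5! = 120 possible orderings.
00→E2→T9→X3→K8→G6: 3+18+28+27+16 = 92
00→E2→T9→X3→G6→K8: 3+18+28+21+16 = 86
00→E2→T9→K8→X3→G6: 3+18+11+27+21 = 80
00→E2→T9→K8→G6→X3: 3+18+11+16+21 = 69
00→E2→T9→G6→X3→K8: 3+18+7+21+27 = 76
00→E2→T9→G6→K8→X3: 3+18+7+16+27 = 71
00→E2→X3→T9→K8→G6: 3+32+28+11+16 = 90
00→E2→X3→T9→G6→K8: 3+32+28+7+16 = 86
00→E2→X3→K8→T9→G6: 3+32+27+11+7 = 80
00→E2→X3→K8→G6→T9: 3+32+27+16+7 = 85
00→E2→X3→G6→T9→K8: 3+32+21+7+11 = 74
00→E2→X3→G6→K8→T9: 3+32+21+16+11 = 83
00→E2→K8→T9→X3→G6: 3+9+11+28+21 = 72
00→E2→K8→T9→G6→X3: 3+9+11+7+21 = 51
… (106 more)
The minimum is 51.
One shortest path: 00 → E2 → K8 → T9 → G6 → X3.

Minimum one-way distance = 51 blocks.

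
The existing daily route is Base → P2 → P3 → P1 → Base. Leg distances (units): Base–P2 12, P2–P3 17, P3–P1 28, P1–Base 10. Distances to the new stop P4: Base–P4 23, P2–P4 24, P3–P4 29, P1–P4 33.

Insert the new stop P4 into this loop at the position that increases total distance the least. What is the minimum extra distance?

Minimum extra distance: 34, inserting P4 between P3 and P1.

Insertion cost between consecutive stops i–j is d(i,P4) + d(P4,j) − d(i,j):
  between Base and P2: 23 + 24 − 12 = 35
  between P2 and P3: 24 + 29 − 17 = 36
  between P3 and P1: 29 + 33 − 28 = 34
  between P1 and Base: 33 + 23 − 10 = 46
Cheapest insertion is between P3 and P1, adding 34.
New total = 67 + 34 = 101.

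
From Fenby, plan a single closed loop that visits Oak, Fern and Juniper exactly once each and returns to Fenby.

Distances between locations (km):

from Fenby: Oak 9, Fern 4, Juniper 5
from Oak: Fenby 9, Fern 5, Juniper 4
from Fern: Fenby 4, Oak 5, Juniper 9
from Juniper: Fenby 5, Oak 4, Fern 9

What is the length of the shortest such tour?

Minimum total distance: 18 km.

There are 3 distinct closed tours to check (reversals are equivalent).
Fenby - Oak - Fern - Juniper - Fenby: 9+5+9+5 = 28
Fenby - Oak - Juniper - Fern - Fenby: 9+4+9+4 = 26
Fenby - Fern - Oak - Juniper - Fenby: 4+5+4+5 = 18
The minimum is 18.
One optimal route: Fenby → Fern → Oak → Juniper → Fenby (or its reverse).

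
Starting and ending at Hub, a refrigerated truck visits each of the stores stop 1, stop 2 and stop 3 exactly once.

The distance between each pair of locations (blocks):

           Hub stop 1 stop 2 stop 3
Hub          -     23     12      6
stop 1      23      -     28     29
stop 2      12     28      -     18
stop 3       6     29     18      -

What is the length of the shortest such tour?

75 blocks — the shortest possible round trip.

With 3 stops there are 3!/2 = 3 distinct round trips (a route and its reverse cost the same).
Hub → stop 1 → stop 2 → stop 3 → Hub: 23+28+18+6 = 75
Hub → stop 1 → stop 3 → stop 2 → Hub: 23+29+18+12 = 82
Hub → stop 2 → stop 1 → stop 3 → Hub: 12+28+29+6 = 75
The minimum is 75.
One optimal route: Hub → stop 1 → stop 2 → stop 3 → Hub (or its reverse).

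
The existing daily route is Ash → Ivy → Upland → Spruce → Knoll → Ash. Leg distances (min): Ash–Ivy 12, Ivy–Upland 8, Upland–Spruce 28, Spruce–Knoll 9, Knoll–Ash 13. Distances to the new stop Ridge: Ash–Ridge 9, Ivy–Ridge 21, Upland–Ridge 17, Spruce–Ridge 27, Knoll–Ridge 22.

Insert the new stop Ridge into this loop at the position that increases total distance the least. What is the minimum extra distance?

Insertion cost between consecutive stops i–j is d(i,Ridge) + d(Ridge,j) − d(i,j):
  between Ash and Ivy: 9 + 21 − 12 = 18
  between Ivy and Upland: 21 + 17 − 8 = 30
  between Upland and Spruce: 17 + 27 − 28 = 16
  between Spruce and Knoll: 27 + 22 − 9 = 40
  between Knoll and Ash: 22 + 9 − 13 = 18
Cheapest insertion is between Upland and Spruce, adding 16.
New total = 70 + 16 = 86.

Minimum extra distance: 16 min, inserting Ridge between Upland and Spruce.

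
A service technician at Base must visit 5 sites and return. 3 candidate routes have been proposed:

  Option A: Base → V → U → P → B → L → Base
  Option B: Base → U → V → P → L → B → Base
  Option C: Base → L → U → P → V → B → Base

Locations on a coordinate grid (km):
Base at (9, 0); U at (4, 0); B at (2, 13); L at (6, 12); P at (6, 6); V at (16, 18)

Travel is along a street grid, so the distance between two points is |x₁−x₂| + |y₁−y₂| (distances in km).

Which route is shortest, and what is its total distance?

Option A: 25 + 30 + 8 + 11 + 5 + 15 = 94
Option B: 5 + 30 + 22 + 6 + 5 + 20 = 88
Option C: 15 + 14 + 8 + 22 + 19 + 20 = 98

Shortest is Option B, total 88 km.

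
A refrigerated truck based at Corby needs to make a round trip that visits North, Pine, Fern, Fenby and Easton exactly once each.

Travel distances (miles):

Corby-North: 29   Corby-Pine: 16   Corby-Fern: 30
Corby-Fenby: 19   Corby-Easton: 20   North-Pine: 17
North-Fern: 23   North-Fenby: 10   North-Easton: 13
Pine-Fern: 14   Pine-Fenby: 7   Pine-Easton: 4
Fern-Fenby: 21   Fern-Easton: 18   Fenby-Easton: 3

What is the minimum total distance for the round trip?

With 5 stops there are 5!/2 = 60 distinct round trips (a route and its reverse cost the same).
Corby - North - Pine - Fern - Fenby - Easton - Corby: 29+17+14+21+3+20 = 104
Corby - North - Pine - Fern - Easton - Fenby - Corby: 29+17+14+18+3+19 = 100
Corby - North - Pine - Fenby - Fern - Easton - Corby: 29+17+7+21+18+20 = 112
Corby - North - Pine - Fenby - Easton - Fern - Corby: 29+17+7+3+18+30 = 104
Corby - North - Pine - Easton - Fern - Fenby - Corby: 29+17+4+18+21+19 = 108
Corby - North - Pine - Easton - Fenby - Fern - Corby: 29+17+4+3+21+30 = 104
Corby - North - Fern - Pine - Fenby - Easton - Corby: 29+23+14+7+3+20 = 96
Corby - North - Fern - Pine - Easton - Fenby - Corby: 29+23+14+4+3+19 = 92
Corby - North - Fern - Fenby - Pine - Easton - Corby: 29+23+21+7+4+20 = 104
Corby - North - Fern - Fenby - Easton - Pine - Corby: 29+23+21+3+4+16 = 96
Corby - North - Fern - Easton - Pine - Fenby - Corby: 29+23+18+4+7+19 = 100
Corby - North - Fern - Easton - Fenby - Pine - Corby: 29+23+18+3+7+16 = 96
Corby - North - Fenby - Pine - Fern - Easton - Corby: 29+10+7+14+18+20 = 98
Corby - North - Fenby - Pine - Easton - Fern - Corby: 29+10+7+4+18+30 = 98
… (46 more)
Corby - Pine - Fern - North - Fenby - Easton - Corby: 16+14+23+10+3+20 = 86  ← best
The minimum is 86.
One optimal route: Corby → Pine → Fern → North → Fenby → Easton → Corby (or its reverse).

Minimum total distance: 86 miles.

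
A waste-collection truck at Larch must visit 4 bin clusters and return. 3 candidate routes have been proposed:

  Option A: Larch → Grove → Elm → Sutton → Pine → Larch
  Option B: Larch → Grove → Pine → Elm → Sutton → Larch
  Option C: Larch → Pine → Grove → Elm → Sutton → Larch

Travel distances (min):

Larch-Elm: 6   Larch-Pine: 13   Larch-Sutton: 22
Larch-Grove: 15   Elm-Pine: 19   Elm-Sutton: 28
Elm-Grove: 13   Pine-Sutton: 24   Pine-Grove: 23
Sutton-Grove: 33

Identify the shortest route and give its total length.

Option A: 15 + 13 + 28 + 24 + 13 = 93
Option B: 15 + 23 + 19 + 28 + 22 = 107
Option C: 13 + 23 + 13 + 28 + 22 = 99

Shortest is Option A, total 93 min.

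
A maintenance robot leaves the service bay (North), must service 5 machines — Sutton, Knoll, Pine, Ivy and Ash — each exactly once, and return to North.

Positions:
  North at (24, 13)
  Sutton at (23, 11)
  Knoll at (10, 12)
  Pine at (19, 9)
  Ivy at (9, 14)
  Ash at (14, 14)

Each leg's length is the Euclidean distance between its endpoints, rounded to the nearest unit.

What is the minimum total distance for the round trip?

North - Sutton - Knoll - Pine - Ivy - Ash - North: 2+13+9+11+5+10 = 50
North - Sutton - Knoll - Pine - Ash - Ivy - North: 2+13+9+7+5+15 = 51
North - Sutton - Knoll - Ivy - Pine - Ash - North: 2+13+2+11+7+10 = 45
North - Sutton - Knoll - Ivy - Ash - Pine - North: 2+13+2+5+7+6 = 35
North - Sutton - Knoll - Ash - Pine - Ivy - North: 2+13+4+7+11+15 = 52
North - Sutton - Knoll - Ash - Ivy - Pine - North: 2+13+4+5+11+6 = 41
North - Sutton - Pine - Knoll - Ivy - Ash - North: 2+4+9+2+5+10 = 32
North - Sutton - Pine - Knoll - Ash - Ivy - North: 2+4+9+4+5+15 = 39
North - Sutton - Pine - Ivy - Knoll - Ash - North: 2+4+11+2+4+10 = 33
North - Sutton - Pine - Ivy - Ash - Knoll - North: 2+4+11+5+4+14 = 40
North - Sutton - Pine - Ash - Knoll - Ivy - North: 2+4+7+4+2+15 = 34
North - Sutton - Pine - Ash - Ivy - Knoll - North: 2+4+7+5+2+14 = 34
North - Sutton - Ivy - Knoll - Pine - Ash - North: 2+14+2+9+7+10 = 44
North - Sutton - Ivy - Knoll - Ash - Pine - North: 2+14+2+4+7+6 = 35
… (46 more)
The minimum is 32.
One optimal route: North → Sutton → Pine → Knoll → Ivy → Ash → North (or its reverse).

32 — the shortest possible round trip.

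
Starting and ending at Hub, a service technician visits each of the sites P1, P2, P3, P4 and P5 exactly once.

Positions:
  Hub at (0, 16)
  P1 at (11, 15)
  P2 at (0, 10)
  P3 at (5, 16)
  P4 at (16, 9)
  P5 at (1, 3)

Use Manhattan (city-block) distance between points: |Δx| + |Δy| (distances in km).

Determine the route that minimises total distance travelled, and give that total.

58 km — the shortest possible round trip.

Hub - P1 - P2 - P3 - P4 - P5 - Hub: 12+16+11+18+21+14 = 92
Hub - P1 - P2 - P3 - P5 - P4 - Hub: 12+16+11+17+21+23 = 100
Hub - P1 - P2 - P4 - P3 - P5 - Hub: 12+16+17+18+17+14 = 94
Hub - P1 - P2 - P4 - P5 - P3 - Hub: 12+16+17+21+17+5 = 88
Hub - P1 - P2 - P5 - P3 - P4 - Hub: 12+16+8+17+18+23 = 94
Hub - P1 - P2 - P5 - P4 - P3 - Hub: 12+16+8+21+18+5 = 80
Hub - P1 - P3 - P2 - P4 - P5 - Hub: 12+7+11+17+21+14 = 82
Hub - P1 - P3 - P2 - P5 - P4 - Hub: 12+7+11+8+21+23 = 82
Hub - P1 - P3 - P4 - P2 - P5 - Hub: 12+7+18+17+8+14 = 76
Hub - P1 - P3 - P4 - P5 - P2 - Hub: 12+7+18+21+8+6 = 72
Hub - P1 - P3 - P5 - P2 - P4 - Hub: 12+7+17+8+17+23 = 84
Hub - P1 - P3 - P5 - P4 - P2 - Hub: 12+7+17+21+17+6 = 80
Hub - P1 - P4 - P2 - P3 - P5 - Hub: 12+11+17+11+17+14 = 82
Hub - P1 - P4 - P2 - P5 - P3 - Hub: 12+11+17+8+17+5 = 70
… (46 more)
Hub - P2 - P5 - P4 - P1 - P3 - Hub: 6+8+21+11+7+5 = 58  ← best
The minimum is 58.
One optimal route: Hub → P2 → P5 → P4 → P1 → P3 → Hub (or its reverse).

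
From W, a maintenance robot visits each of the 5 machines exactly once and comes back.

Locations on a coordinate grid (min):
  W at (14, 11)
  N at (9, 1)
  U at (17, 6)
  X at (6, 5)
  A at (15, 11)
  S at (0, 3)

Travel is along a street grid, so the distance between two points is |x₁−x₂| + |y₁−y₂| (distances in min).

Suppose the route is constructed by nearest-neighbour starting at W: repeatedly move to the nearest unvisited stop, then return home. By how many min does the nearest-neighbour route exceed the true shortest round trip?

The nearest-neighbour route is 6 min longer than optimal.

W: A=1, U=8, X=14, N=15, S=22 ⇒ A
A: U=7, X=15, N=16, S=23 ⇒ U
U: X=12, N=13, S=20 ⇒ X
X: N=7, S=8 ⇒ N
N: S=11 ⇒ S
NN route W → A → U → X → N → S → W costs 60.
Optimal: W → N → S → X → U → A → W costs 54 (by enumerating all 60 distinct tours).
Excess = 60 − 54 = 6.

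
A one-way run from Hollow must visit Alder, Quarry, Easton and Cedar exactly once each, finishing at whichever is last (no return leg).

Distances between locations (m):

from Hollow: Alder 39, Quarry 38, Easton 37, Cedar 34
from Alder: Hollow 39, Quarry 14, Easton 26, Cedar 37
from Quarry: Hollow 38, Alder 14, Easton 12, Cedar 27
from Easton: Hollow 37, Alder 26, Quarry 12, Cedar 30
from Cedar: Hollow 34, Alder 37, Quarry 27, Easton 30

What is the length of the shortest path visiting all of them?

Minimum one-way distance = 90 m.

There are 4! = 24 possible orderings.
Hollow → Alder → Quarry → Easton → Cedar: 39+14+12+30 = 95
Hollow → Alder → Quarry → Cedar → Easton: 39+14+27+30 = 110
Hollow → Alder → Easton → Quarry → Cedar: 39+26+12+27 = 104
Hollow → Alder → Easton → Cedar → Quarry: 39+26+30+27 = 122
Hollow → Alder → Cedar → Quarry → Easton: 39+37+27+12 = 115
Hollow → Alder → Cedar → Easton → Quarry: 39+37+30+12 = 118
Hollow → Quarry → Alder → Easton → Cedar: 38+14+26+30 = 108
Hollow → Quarry → Alder → Cedar → Easton: 38+14+37+30 = 119
Hollow → Quarry → Easton → Alder → Cedar: 38+12+26+37 = 113
Hollow → Quarry → Easton → Cedar → Alder: 38+12+30+37 = 117
Hollow → Quarry → Cedar → Alder → Easton: 38+27+37+26 = 128
Hollow → Quarry → Cedar → Easton → Alder: 38+27+30+26 = 121
Hollow → Easton → Alder → Quarry → Cedar: 37+26+14+27 = 104
Hollow → Easton → Alder → Cedar → Quarry: 37+26+37+27 = 127
… (10 more)
Hollow → Cedar → Easton → Quarry → Alder: 34+30+12+14 = 90  ← best
The minimum is 90.
One shortest path: Hollow → Cedar → Easton → Quarry → Alder.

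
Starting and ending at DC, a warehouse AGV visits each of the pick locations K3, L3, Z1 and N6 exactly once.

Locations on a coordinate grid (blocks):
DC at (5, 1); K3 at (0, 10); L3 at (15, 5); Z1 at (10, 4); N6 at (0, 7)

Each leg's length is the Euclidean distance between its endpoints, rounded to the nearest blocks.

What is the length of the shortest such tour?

With 4 stops there are 4!/2 = 12 distinct round trips (a route and its reverse cost the same).
DC→K3→L3→Z1→N6→DC: 10+16+5+10+8 = 49
DC→K3→L3→N6→Z1→DC: 10+16+15+10+6 = 57
DC→K3→Z1→L3→N6→DC: 10+12+5+15+8 = 50
DC→K3→Z1→N6→L3→DC: 10+12+10+15+11 = 58
DC→K3→N6→L3→Z1→DC: 10+3+15+5+6 = 39
DC→K3→N6→Z1→L3→DC: 10+3+10+5+11 = 39
DC→L3→K3→Z1→N6→DC: 11+16+12+10+8 = 57
DC→L3→K3→N6→Z1→DC: 11+16+3+10+6 = 46
DC→L3→Z1→K3→N6→DC: 11+5+12+3+8 = 39
DC→L3→N6→K3→Z1→DC: 11+15+3+12+6 = 47
DC→Z1→K3→L3→N6→DC: 6+12+16+15+8 = 57
DC→Z1→L3→K3→N6→DC: 6+5+16+3+8 = 38
The minimum is 38.
One optimal route: DC → Z1 → L3 → K3 → N6 → DC (or its reverse).

Minimum total distance: 38 blocks.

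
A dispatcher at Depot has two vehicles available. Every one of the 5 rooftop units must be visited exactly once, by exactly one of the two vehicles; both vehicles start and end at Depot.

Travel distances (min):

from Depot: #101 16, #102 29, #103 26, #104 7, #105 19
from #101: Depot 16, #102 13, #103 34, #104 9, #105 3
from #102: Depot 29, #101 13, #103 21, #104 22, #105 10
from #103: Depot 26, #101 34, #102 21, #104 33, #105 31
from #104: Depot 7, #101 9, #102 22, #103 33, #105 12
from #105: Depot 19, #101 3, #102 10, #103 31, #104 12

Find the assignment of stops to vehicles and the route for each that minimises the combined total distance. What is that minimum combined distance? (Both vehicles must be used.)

90 min — the smallest possible combined total.

There are 2^4 − 1 = 15 ways to divide the 5 stops into two non-empty groups. For each, the best each vehicle can do is its own shortest tour through its group:
  {#101} + {#102, #103, #104, #105}: 32 + 76 = 108
  {#102} + {#101, #103, #104, #105}: 58 + 76 = 134
  {#101, #102} + {#103, #104, #105}: 58 + 76 = 134
  {#103} + {#101, #102, #104, #105}: 52 + 58 = 110
  {#101, #103} + {#102, #104, #105}: 76 + 58 = 134
  {#102, #103} + {#101, #104, #105}: 76 + 38 = 114
  … (15 splits in total)
  {#104} + {#101, #102, #103, #105}: 14 + 76 = 90  ← best
Best: vehicle 1 Depot → #104 → Depot = 14; vehicle 2 Depot → #101 → #105 → #102 → #103 → Depot = 76; combined 90.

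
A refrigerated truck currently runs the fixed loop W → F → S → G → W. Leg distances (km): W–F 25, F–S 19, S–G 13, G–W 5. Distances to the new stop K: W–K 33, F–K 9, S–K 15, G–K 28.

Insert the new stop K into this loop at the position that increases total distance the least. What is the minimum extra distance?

Insertion cost between consecutive stops i–j is d(i,K) + d(K,j) − d(i,j):
  between W and F: 33 + 9 − 25 = 17
  between F and S: 9 + 15 − 19 = 5
  between S and G: 15 + 28 − 13 = 30
  between G and W: 28 + 33 − 5 = 56
Cheapest insertion is between F and S, adding 5.
New total = 62 + 5 = 67.

+5 km — insert K between F and S.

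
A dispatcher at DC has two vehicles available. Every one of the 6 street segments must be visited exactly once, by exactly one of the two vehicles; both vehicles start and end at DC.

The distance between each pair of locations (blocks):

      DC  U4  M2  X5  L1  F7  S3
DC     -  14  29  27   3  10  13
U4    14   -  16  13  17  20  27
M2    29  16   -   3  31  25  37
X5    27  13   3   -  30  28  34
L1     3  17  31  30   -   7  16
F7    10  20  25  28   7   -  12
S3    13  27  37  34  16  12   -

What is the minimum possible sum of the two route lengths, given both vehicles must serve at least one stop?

Minimum combined distance: 86 blocks.

Try each way of splitting the stops between the two vehicles (each non-empty) and, for each split, find the best tour for each vehicle:
  {U4} + {M2, X5, L1, F7, S3}: 28 + 85 = 113
  {M2} + {U4, X5, L1, F7, S3}: 58 + 83 = 141
  {U4, M2} + {X5, L1, F7, S3}: 59 + 83 = 142
  {X5} + {U4, M2, L1, F7, S3}: 54 + 86 = 140
  {U4, X5} + {M2, L1, F7, S3}: 54 + 84 = 138
  {M2, X5} + {U4, L1, F7, S3}: 59 + 63 = 122
  … (31 splits in total)
  {L1} + {U4, M2, X5, F7, S3}: 6 + 80 = 86  ← best
Best: vehicle 1 DC → L1 → DC = 6; vehicle 2 DC → U4 → X5 → M2 → F7 → S3 → DC = 80; combined 86.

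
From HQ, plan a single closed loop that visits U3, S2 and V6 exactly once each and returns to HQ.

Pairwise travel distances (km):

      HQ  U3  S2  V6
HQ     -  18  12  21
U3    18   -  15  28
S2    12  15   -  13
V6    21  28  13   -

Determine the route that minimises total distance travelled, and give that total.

Minimum total distance: 67 km.

With 3 stops there are 3!/2 = 3 distinct round trips (a route and its reverse cost the same).
HQ-U3-S2-V6-HQ: 18+15+13+21 = 67
HQ-U3-V6-S2-HQ: 18+28+13+12 = 71
HQ-S2-U3-V6-HQ: 12+15+28+21 = 76
The minimum is 67.
One optimal route: HQ → U3 → S2 → V6 → HQ (or its reverse).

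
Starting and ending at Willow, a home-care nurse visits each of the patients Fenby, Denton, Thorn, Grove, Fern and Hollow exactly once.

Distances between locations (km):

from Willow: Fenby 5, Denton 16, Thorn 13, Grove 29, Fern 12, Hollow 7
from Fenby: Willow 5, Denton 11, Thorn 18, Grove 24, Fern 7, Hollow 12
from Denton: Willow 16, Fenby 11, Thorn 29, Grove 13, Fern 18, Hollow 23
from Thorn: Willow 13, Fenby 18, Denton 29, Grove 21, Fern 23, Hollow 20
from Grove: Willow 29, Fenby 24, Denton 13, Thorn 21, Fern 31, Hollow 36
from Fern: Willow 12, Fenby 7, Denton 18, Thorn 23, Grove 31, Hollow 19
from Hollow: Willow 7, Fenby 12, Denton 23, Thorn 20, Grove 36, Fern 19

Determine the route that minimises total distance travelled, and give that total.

Shortest round trip = 91 km.

Willow-Fenby-Denton-Thorn-Grove-Fern-Hollow-Willow: 5+11+29+21+31+19+7 = 123
Willow-Fenby-Denton-Thorn-Grove-Hollow-Fern-Willow: 5+11+29+21+36+19+12 = 133
Willow-Fenby-Denton-Thorn-Fern-Grove-Hollow-Willow: 5+11+29+23+31+36+7 = 142
Willow-Fenby-Denton-Thorn-Fern-Hollow-Grove-Willow: 5+11+29+23+19+36+29 = 152
Willow-Fenby-Denton-Thorn-Hollow-Grove-Fern-Willow: 5+11+29+20+36+31+12 = 144
Willow-Fenby-Denton-Thorn-Hollow-Fern-Grove-Willow: 5+11+29+20+19+31+29 = 144
Willow-Fenby-Denton-Grove-Thorn-Fern-Hollow-Willow: 5+11+13+21+23+19+7 = 99
Willow-Fenby-Denton-Grove-Thorn-Hollow-Fern-Willow: 5+11+13+21+20+19+12 = 101
… (352 more)
Willow-Fenby-Fern-Denton-Grove-Thorn-Hollow-Willow: 5+7+18+13+21+20+7 = 91  ← best
The minimum is 91.
One optimal route: Willow → Fenby → Fern → Denton → Grove → Thorn → Hollow → Willow (or its reverse).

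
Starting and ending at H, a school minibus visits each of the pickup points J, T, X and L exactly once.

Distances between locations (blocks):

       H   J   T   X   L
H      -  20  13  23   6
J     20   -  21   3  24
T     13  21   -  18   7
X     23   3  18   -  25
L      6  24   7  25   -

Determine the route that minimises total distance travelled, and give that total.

Shortest round trip = 54 blocks.

There are 12 distinct closed tours to check (reversals are equivalent).
H-J-T-X-L-H: 20+21+18+25+6 = 90
H-J-T-L-X-H: 20+21+7+25+23 = 96
H-J-X-T-L-H: 20+3+18+7+6 = 54
H-J-X-L-T-H: 20+3+25+7+13 = 68
H-J-L-T-X-H: 20+24+7+18+23 = 92
H-J-L-X-T-H: 20+24+25+18+13 = 100
H-T-J-X-L-H: 13+21+3+25+6 = 68
H-T-J-L-X-H: 13+21+24+25+23 = 106
H-T-X-J-L-H: 13+18+3+24+6 = 64
H-T-L-J-X-H: 13+7+24+3+23 = 70
H-X-J-T-L-H: 23+3+21+7+6 = 60
H-X-T-J-L-H: 23+18+21+24+6 = 92
The minimum is 54.
One optimal route: H → J → X → T → L → H (or its reverse).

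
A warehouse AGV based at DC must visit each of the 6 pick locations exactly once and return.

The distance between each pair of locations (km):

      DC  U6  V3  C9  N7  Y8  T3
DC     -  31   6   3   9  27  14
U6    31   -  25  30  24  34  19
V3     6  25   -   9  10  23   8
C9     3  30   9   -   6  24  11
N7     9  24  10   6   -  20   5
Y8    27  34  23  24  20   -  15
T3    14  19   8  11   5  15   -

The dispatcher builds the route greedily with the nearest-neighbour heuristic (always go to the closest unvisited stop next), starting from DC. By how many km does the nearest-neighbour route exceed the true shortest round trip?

DC: C9=3, V3=6, N7=9, T3=14, Y8=27, U6=31 ⇒ C9
C9: N7=6, V3=9, T3=11, Y8=24, U6=30 ⇒ N7
N7: T3=5, V3=10, Y8=20, U6=24 ⇒ T3
T3: V3=8, Y8=15, U6=19 ⇒ V3
V3: Y8=23, U6=25 ⇒ Y8
Y8: U6=34 ⇒ U6
NN route DC → C9 → N7 → T3 → V3 → Y8 → U6 → DC costs 110.
Optimal: DC → V3 → U6 → Y8 → T3 → N7 → C9 → DC costs 94 (by enumerating all 360 distinct tours).
Excess = 110 − 94 = 16.

Excess over optimum: 16 km.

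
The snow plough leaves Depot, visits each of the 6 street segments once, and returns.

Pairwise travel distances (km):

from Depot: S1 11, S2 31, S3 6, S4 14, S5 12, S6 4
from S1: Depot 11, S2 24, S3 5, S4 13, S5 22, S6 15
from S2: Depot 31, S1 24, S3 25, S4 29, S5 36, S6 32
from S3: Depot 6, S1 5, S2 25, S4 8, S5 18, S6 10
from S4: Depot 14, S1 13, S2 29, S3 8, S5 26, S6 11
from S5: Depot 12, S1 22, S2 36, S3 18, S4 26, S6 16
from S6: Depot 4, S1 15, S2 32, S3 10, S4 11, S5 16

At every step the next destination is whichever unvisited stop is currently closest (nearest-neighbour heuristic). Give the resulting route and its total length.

Depot → [S6:4 / S3:6 / S1:11 / S5:12 / S4:14 / S2:31] → S6 (4)
S6 → [S3:10 / S4:11 / S1:15 / S5:16 / S2:32] → S3 (10)
S3 → [S1:5 / S4:8 / S5:18 / S2:25] → S1 (5)
S1 → [S4:13 / S5:22 / S2:24] → S4 (13)
S4 → [S5:26 / S2:29] → S5 (26)
S5 → [S2:36] → S2 (36)
Return S2→Depot: 31.
Total = 4 + 10 + 5 + 13 + 26 + 36 + 31 = 125.

Nearest-neighbour total = 125 km; route Depot → S6 → S3 → S1 → S4 → S5 → S2 → Depot.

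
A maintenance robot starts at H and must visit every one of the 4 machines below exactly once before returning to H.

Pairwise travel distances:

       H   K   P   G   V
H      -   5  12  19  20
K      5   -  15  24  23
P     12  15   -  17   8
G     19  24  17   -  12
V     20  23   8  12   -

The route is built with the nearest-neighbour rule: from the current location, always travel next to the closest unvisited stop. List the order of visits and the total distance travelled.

Total distance 59 via the nearest-neighbour route H → K → P → V → G → H.

H → [K:5 / P:12 / G:19 / V:20] → K (5)
K → [P:15 / V:23 / G:24] → P (15)
P → [V:8 / G:17] → V (8)
V → [G:12] → G (12)
Return G→H: 19.
Total = 5 + 15 + 8 + 12 + 19 = 59.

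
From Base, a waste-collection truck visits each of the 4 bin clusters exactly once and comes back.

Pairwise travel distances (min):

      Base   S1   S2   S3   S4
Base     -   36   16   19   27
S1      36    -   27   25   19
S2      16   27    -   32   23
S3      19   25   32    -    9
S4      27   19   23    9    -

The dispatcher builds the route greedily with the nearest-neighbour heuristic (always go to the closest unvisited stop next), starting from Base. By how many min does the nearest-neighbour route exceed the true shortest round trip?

The nearest-neighbour route is 19 min longer than optimal.

Base: S2=16, S3=19, S4=27, S1=36 ⇒ S2
S2: S4=23, S1=27, S3=32 ⇒ S4
S4: S3=9, S1=19 ⇒ S3
S3: S1=25 ⇒ S1
NN route Base → S2 → S4 → S3 → S1 → Base costs 109.
Optimal: Base → S2 → S1 → S4 → S3 → Base costs 90 (by enumerating all 12 distinct tours).
Excess = 109 − 90 = 19.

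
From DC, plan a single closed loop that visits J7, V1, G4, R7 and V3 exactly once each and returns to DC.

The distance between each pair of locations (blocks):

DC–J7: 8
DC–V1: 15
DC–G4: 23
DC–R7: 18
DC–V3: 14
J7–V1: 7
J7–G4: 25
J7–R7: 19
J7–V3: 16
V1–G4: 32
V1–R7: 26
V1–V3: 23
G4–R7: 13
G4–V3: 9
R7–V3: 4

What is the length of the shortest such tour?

DC→J7→V1→G4→R7→V3→DC: 8+7+32+13+4+14 = 78
DC→J7→V1→G4→V3→R7→DC: 8+7+32+9+4+18 = 78
DC→J7→V1→R7→G4→V3→DC: 8+7+26+13+9+14 = 77
DC→J7→V1→R7→V3→G4→DC: 8+7+26+4+9+23 = 77
DC→J7→V1→V3→G4→R7→DC: 8+7+23+9+13+18 = 78
DC→J7→V1→V3→R7→G4→DC: 8+7+23+4+13+23 = 78
DC→J7→G4→V1→R7→V3→DC: 8+25+32+26+4+14 = 109
DC→J7→G4→V1→V3→R7→DC: 8+25+32+23+4+18 = 110
DC→J7→G4→R7→V1→V3→DC: 8+25+13+26+23+14 = 109
DC→J7→G4→R7→V3→V1→DC: 8+25+13+4+23+15 = 88
DC→J7→G4→V3→V1→R7→DC: 8+25+9+23+26+18 = 109
DC→J7→G4→V3→R7→V1→DC: 8+25+9+4+26+15 = 87
DC→J7→R7→V1→G4→V3→DC: 8+19+26+32+9+14 = 108
DC→J7→R7→V1→V3→G4→DC: 8+19+26+23+9+23 = 108
… (46 more)
The minimum is 77.
One optimal route: DC → J7 → V1 → R7 → G4 → V3 → DC (or its reverse).

77 blocks — the shortest possible round trip.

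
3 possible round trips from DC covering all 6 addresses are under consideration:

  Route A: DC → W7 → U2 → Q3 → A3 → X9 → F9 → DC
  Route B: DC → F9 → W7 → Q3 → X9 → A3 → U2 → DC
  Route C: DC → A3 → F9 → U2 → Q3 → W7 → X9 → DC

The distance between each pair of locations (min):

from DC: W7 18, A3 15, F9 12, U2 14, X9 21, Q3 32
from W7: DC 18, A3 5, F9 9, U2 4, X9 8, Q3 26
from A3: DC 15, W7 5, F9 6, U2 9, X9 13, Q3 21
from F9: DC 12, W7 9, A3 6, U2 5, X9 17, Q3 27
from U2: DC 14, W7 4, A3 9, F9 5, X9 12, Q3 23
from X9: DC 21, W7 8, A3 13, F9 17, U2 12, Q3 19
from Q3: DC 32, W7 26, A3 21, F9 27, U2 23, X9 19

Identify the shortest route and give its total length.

102 min — Route B is the shortest.

Route A: 18 + 4 + 23 + 21 + 13 + 17 + 12 = 108
Route B: 12 + 9 + 26 + 19 + 13 + 9 + 14 = 102
Route C: 15 + 6 + 5 + 23 + 26 + 8 + 21 = 104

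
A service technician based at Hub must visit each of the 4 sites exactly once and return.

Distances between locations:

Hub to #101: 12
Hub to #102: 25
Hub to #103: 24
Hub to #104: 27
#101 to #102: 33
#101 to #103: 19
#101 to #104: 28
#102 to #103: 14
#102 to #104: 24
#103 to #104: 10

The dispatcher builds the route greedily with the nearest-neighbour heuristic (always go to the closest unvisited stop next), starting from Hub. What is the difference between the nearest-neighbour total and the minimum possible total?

From Hub: #101=12, #103=24, #102=25, #104=27 → choose #101 (12).
From #101: #103=19, #104=28, #102=33 → choose #103 (19).
From #103: #104=10, #102=14 → choose #104 (10).
From #104: #102=24 → choose #102 (24).
NN route Hub → #101 → #103 → #104 → #102 → Hub costs 90.
Optimal: Hub → #101 → #104 → #103 → #102 → Hub costs 89 (by enumerating all 12 distinct tours).
Excess = 90 − 89 = 1.

1 longer than the optimal tour.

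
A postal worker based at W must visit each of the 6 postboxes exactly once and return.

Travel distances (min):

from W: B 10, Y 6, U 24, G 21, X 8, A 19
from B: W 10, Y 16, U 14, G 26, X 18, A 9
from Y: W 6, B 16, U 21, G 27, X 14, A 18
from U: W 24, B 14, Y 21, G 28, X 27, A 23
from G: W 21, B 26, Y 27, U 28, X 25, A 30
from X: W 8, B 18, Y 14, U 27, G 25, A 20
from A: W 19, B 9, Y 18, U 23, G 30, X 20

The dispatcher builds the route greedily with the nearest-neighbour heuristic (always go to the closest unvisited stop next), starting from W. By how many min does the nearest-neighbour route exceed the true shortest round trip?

11 min longer than the optimal tour.

From W: Y=6, X=8, B=10, A=19, G=21, U=24 → choose Y (6).
From Y: X=14, B=16, A=18, U=21, G=27 → choose X (14).
From X: B=18, A=20, G=25, U=27 → choose B (18).
From B: A=9, U=14, G=26 → choose A (9).
From A: U=23, G=30 → choose U (23).
From U: G=28 → choose G (28).
NN route W → Y → X → B → A → U → G → W costs 119.
Optimal: W → Y → A → B → U → G → X → W costs 108 (by enumerating all 360 distinct tours).
Excess = 119 − 108 = 11.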